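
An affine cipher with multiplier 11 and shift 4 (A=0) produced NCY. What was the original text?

POQ

The inverse of 11 mod 26 is 19, since 11·19=209≡1. Apply D(y)=19·(y−4) mod 26:
N(13): 19·(13−4)=171≡15 → P
C(2): 19·(2−4)=-38≡14 → O
Y(24): 19·(24−4)=380≡16 → Q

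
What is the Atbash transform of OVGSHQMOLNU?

LETHSJNLOMF

O(14) → L(11)
V(21) → E(4)
G(6) → T(19)
S(18) → H(7)
H(7) → S(18)
Q(16) → J(9)
M(12) → N(13)
O(14) → L(11)
L(11) → O(14)
N(13) → M(12)
U(20) → F(5)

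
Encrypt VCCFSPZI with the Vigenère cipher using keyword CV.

Repeat the key across the message: CVCVCVCV
V(21)+C(2): 23 → X
C(2)+V(21): 23 → X
C(2)+C(2): 4 → E
F(5)+V(21): 26≡0 → A
S(18)+C(2): 20 → U
P(15)+V(21): 36≡10 → K
Z(25)+C(2): 27≡1 → B
I(8)+V(21): 29≡3 → D

XXEAUKBD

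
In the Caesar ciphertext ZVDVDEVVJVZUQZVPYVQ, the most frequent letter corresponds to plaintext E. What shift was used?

17

The most frequent ciphertext letter is V (appears 7 times).
V is position 21; E is position 4.
Shift = 17.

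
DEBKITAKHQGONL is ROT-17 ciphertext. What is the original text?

MNKTRCJTQZPXWU

D(3): 3−17=-14≡12 → M
E(4): 4−17=-13≡13 → N
B(1): 1−17=-16≡10 → K
K(10): 10−17=-7≡19 → T
I(8): 8−17=-9≡17 → R
T(19): 19−17=2 → C
A(0): 0−17=-17≡9 → J
K(10): 10−17=-7≡19 → T
H(7): 7−17=-10≡16 → Q
Q(16): 16−17=-1≡25 → Z
G(6): 6−17=-11≡15 → P
O(14): 14−17=-3≡23 → X
N(13): 13−17=-4≡22 → W
L(11): 11−17=-6≡20 → U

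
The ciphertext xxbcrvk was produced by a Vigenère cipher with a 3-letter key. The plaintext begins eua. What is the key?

tdb

Subtract each crib letter from the matching ciphertext letter (mod 26):
x(23)−e(4)=19 → t
x(23)−u(20)=3 → d
b(1)−a(0)=1 → b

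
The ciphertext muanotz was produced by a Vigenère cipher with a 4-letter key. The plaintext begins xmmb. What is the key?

piom

Subtract each crib letter from the matching ciphertext letter (mod 26):
m(12)−x(23)=-11≡15 → p
u(20)−m(12)=8 → i
a(0)−m(12)=-12≡14 → o
n(13)−b(1)=12 → m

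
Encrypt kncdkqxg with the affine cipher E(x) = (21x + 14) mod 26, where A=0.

qbezqmdk

k(10): 21·10+14=224≡16 → q
n(13): 21·13+14=287≡1 → b
c(2): 21·2+14=56≡4 → e
d(3): 21·3+14=77≡25 → z
k(10): 21·10+14=224≡16 → q
q(16): 21·16+14=350≡12 → m
x(23): 21·23+14=497≡3 → d
g(6): 21·6+14=140≡10 → k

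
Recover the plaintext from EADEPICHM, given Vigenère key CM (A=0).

Repeat the key across the ciphertext: CMCMCMCMC
E(4)−C(2): 2 → C
A(0)−M(12): -12≡14 → O
D(3)−C(2): 1 → B
E(4)−M(12): -8≡18 → S
P(15)−C(2): 13 → N
I(8)−M(12): -4≡22 → W
C(2)−C(2): 0 → A
H(7)−M(12): -5≡21 → V
M(12)−C(2): 10 → K

COBSNWAVK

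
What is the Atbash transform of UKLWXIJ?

U(20) → F(5)
K(10) → P(15)
L(11) → O(14)
W(22) → D(3)
X(23) → C(2)
I(8) → R(17)
J(9) → Q(16)

FPODCRQ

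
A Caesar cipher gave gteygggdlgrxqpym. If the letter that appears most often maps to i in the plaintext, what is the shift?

24

The most frequent ciphertext letter is g (appears 5 times).
g is position 6; i is position 8.
Shift = -2≡24.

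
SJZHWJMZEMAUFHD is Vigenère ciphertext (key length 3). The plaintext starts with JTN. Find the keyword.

JQM

Subtract each crib letter from the matching ciphertext letter (mod 26):
S(18)−J(9)=9 → J
J(9)−T(19)=-10≡16 → Q
Z(25)−N(13)=12 → M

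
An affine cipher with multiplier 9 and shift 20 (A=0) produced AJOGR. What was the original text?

STIKR

The inverse of 9 mod 26 is 3, since 9·3=27≡1. Apply D(y)=3·(y−20) mod 26:
A(0): 3·(0−20)=-60≡18 → S
J(9): 3·(9−20)=-33≡19 → T
O(14): 3·(14−20)=-18≡8 → I
G(6): 3·(6−20)=-42≡10 → K
R(17): 3·(17−20)=-9≡17 → R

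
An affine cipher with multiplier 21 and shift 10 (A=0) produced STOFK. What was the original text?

OTUBA

The inverse of 21 mod 26 is 5, since 21·5=105≡1. Apply D(y)=5·(y−10) mod 26:
S(18): 5·(18−10)=40≡14 → O
T(19): 5·(19−10)=45≡19 → T
O(14): 5·(14−10)=20 → U
F(5): 5·(5−10)=-25≡1 → B
K(10): 5·(10−10)=0 → A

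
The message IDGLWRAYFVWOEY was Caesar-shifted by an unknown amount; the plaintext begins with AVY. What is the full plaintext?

From the crib: I(8)−A(0)=8, so the shift is 8.
Subtract 8 from each ciphertext letter:
I(8): 8−8=0 → A
D(3): 3−8=-5≡21 → V
G(6): 6−8=-2≡24 → Y
L(11): 11−8=3 → D
W(22): 22−8=14 → O
R(17): 17−8=9 → J
A(0): 0−8=-8≡18 → S
Y(24): 24−8=16 → Q
F(5): 5−8=-3≡23 → X
V(21): 21−8=13 → N
W(22): 22−8=14 → O
O(14): 14−8=6 → G
E(4): 4−8=-4≡22 → W
Y(24): 24−8=16 → Q

AVYDOJSQXNOGWQ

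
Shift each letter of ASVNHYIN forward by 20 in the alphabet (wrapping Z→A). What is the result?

UMPHBSCH

A(0): 0+20=20 → U
S(18): 18+20=38≡12 → M
V(21): 21+20=41≡15 → P
N(13): 13+20=33≡7 → H
H(7): 7+20=27≡1 → B
Y(24): 24+20=44≡18 → S
I(8): 8+20=28≡2 → C
N(13): 13+20=33≡7 → H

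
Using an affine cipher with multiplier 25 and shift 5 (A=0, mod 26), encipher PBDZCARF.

P(15): 25·15+5=380≡16 → Q
B(1): 25·1+5=30≡4 → E
D(3): 25·3+5=80≡2 → C
Z(25): 25·25+5=630≡6 → G
C(2): 25·2+5=55≡3 → D
A(0): 25·0+5=5 → F
R(17): 25·17+5=430≡14 → O
F(5): 25·5+5=130≡0 → A

QECGDFOA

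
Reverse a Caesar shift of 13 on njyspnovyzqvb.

n(13): 13−13=0 → a
j(9): 9−13=-4≡22 → w
y(24): 24−13=11 → l
s(18): 18−13=5 → f
p(15): 15−13=2 → c
n(13): 13−13=0 → a
o(14): 14−13=1 → b
v(21): 21−13=8 → i
y(24): 24−13=11 → l
z(25): 25−13=12 → m
q(16): 16−13=3 → d
v(21): 21−13=8 → i
b(1): 1−13=-12≡14 → o

awlfcabilmdio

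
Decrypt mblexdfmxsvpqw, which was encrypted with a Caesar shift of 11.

bqatmsubmhkefl

m(12): 12−11=1 → b
b(1): 1−11=-10≡16 → q
l(11): 11−11=0 → a
e(4): 4−11=-7≡19 → t
x(23): 23−11=12 → m
d(3): 3−11=-8≡18 → s
f(5): 5−11=-6≡20 → u
m(12): 12−11=1 → b
x(23): 23−11=12 → m
s(18): 18−11=7 → h
v(21): 21−11=10 → k
p(15): 15−11=4 → e
q(16): 16−11=5 → f
w(22): 22−11=11 → l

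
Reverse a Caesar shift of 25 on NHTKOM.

OIULPN

N(13): 13−25=-12≡14 → O
H(7): 7−25=-18≡8 → I
T(19): 19−25=-6≡20 → U
K(10): 10−25=-15≡11 → L
O(14): 14−25=-11≡15 → P
M(12): 12−25=-13≡13 → N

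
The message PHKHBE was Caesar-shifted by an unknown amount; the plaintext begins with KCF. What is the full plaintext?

From the crib: P(15)−K(10)=5, so the shift is 5.
Subtract 5 from each ciphertext letter:
P(15): 15−5=10 → K
H(7): 7−5=2 → C
K(10): 10−5=5 → F
H(7): 7−5=2 → C
B(1): 1−5=-4≡22 → W
E(4): 4−5=-1≡25 → Z

KCFCWZ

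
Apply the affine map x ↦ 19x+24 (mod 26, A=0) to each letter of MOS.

M(12): 19·12+24=252≡18 → S
O(14): 19·14+24=290≡4 → E
S(18): 19·18+24=366≡2 → C

SEC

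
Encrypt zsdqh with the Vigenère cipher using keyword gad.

fsgwh

Repeat the key across the message: gadga
z(25)+g(6): 31≡5 → f
s(18)+a(0): 18 → s
d(3)+d(3): 6 → g
q(16)+g(6): 22 → w
h(7)+a(0): 7 → h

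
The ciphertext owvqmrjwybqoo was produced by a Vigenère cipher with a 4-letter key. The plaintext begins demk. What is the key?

Subtract each crib letter from the matching ciphertext letter (mod 26):
o(14)−d(3)=11 → l
w(22)−e(4)=18 → s
v(21)−m(12)=9 → j
q(16)−k(10)=6 → g

lsjg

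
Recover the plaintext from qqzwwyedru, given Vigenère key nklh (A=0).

dgopjotwek

Repeat the key across the ciphertext: nklhnklhnk
q(16)−n(13): 3 → d
q(16)−k(10): 6 → g
z(25)−l(11): 14 → o
w(22)−h(7): 15 → p
w(22)−n(13): 9 → j
y(24)−k(10): 14 → o
e(4)−l(11): -7≡19 → t
d(3)−h(7): -4≡22 → w
r(17)−n(13): 4 → e
u(20)−k(10): 10 → k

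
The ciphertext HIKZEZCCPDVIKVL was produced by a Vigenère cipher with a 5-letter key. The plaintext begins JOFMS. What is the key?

Subtract each crib letter from the matching ciphertext letter (mod 26):
H(7)−J(9)=-2≡24 → Y
I(8)−O(14)=-6≡20 → U
K(10)−F(5)=5 → F
Z(25)−M(12)=13 → N
E(4)−S(18)=-14≡12 → M

YUFNM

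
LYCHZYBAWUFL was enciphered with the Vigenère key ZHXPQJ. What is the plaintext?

Repeat the key across the ciphertext: ZHXPQJZHXPQJ
L(11)−Z(25): -14≡12 → M
Y(24)−H(7): 17 → R
C(2)−X(23): -21≡5 → F
H(7)−P(15): -8≡18 → S
Z(25)−Q(16): 9 → J
Y(24)−J(9): 15 → P
B(1)−Z(25): -24≡2 → C
A(0)−H(7): -7≡19 → T
W(22)−X(23): -1≡25 → Z
U(20)−P(15): 5 → F
F(5)−Q(16): -11≡15 → P
L(11)−J(9): 2 → C

MRFSJPCTZFPC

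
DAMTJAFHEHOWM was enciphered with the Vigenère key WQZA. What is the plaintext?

Repeat the key across the ciphertext: WQZAWQZAWQZAW
D(3)−W(22): -19≡7 → H
A(0)−Q(16): -16≡10 → K
M(12)−Z(25): -13≡13 → N
T(19)−A(0): 19 → T
J(9)−W(22): -13≡13 → N
A(0)−Q(16): -16≡10 → K
F(5)−Z(25): -20≡6 → G
H(7)−A(0): 7 → H
E(4)−W(22): -18≡8 → I
H(7)−Q(16): -9≡17 → R
O(14)−Z(25): -11≡15 → P
W(22)−A(0): 22 → W
M(12)−W(22): -10≡16 → Q

HKNTNKGHIRPWQ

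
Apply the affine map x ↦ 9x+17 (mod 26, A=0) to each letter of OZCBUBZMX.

O(14): 9·14+17=143≡13 → N
Z(25): 9·25+17=242≡8 → I
C(2): 9·2+17=35≡9 → J
B(1): 9·1+17=26≡0 → A
U(20): 9·20+17=197≡15 → P
B(1): 9·1+17=26≡0 → A
Z(25): 9·25+17=242≡8 → I
M(12): 9·12+17=125≡21 → V
X(23): 9·23+17=224≡16 → Q

NIJAPAIVQ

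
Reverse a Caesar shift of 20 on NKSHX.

N(13): 13−20=-7≡19 → T
K(10): 10−20=-10≡16 → Q
S(18): 18−20=-2≡24 → Y
H(7): 7−20=-13≡13 → N
X(23): 23−20=3 → D

TQYND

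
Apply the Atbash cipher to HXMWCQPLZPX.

SCNDXJKOAKC

H(7) → S(18)
X(23) → C(2)
M(12) → N(13)
W(22) → D(3)
C(2) → X(23)
Q(16) → J(9)
P(15) → K(10)
L(11) → O(14)
Z(25) → A(0)
P(15) → K(10)
X(23) → C(2)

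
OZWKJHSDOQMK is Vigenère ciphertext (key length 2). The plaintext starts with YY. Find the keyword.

QB

Subtract each crib letter from the matching ciphertext letter (mod 26):
O(14)−Y(24)=-10≡16 → Q
Z(25)−Y(24)=1 → B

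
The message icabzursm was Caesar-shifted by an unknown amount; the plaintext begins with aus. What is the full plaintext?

austrmjke

From the crib: i(8)−a(0)=8, so the shift is 8.
Subtract 8 from each ciphertext letter:
i(8): 8−8=0 → a
c(2): 2−8=-6≡20 → u
a(0): 0−8=-8≡18 → s
b(1): 1−8=-7≡19 → t
z(25): 25−8=17 → r
u(20): 20−8=12 → m
r(17): 17−8=9 → j
s(18): 18−8=10 → k
m(12): 12−8=4 → e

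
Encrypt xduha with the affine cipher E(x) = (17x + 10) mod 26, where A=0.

ljmzk

x(23): 17·23+10=401≡11 → l
d(3): 17·3+10=61≡9 → j
u(20): 17·20+10=350≡12 → m
h(7): 17·7+10=129≡25 → z
a(0): 17·0+10=10 → k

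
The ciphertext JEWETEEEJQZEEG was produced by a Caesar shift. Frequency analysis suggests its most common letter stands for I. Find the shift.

22

The most frequent ciphertext letter is E (appears 7 times).
E is position 4; I is position 8.
Shift = -4≡22.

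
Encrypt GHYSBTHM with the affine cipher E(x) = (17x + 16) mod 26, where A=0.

OFIKHBFM

G(6): 17·6+16=118≡14 → O
H(7): 17·7+16=135≡5 → F
Y(24): 17·24+16=424≡8 → I
S(18): 17·18+16=322≡10 → K
B(1): 17·1+16=33≡7 → H
T(19): 17·19+16=339≡1 → B
H(7): 17·7+16=135≡5 → F
M(12): 17·12+16=220≡12 → M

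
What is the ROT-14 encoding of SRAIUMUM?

GFOWIAIA

S(18): 18+14=32≡6 → G
R(17): 17+14=31≡5 → F
A(0): 0+14=14 → O
I(8): 8+14=22 → W
U(20): 20+14=34≡8 → I
M(12): 12+14=26≡0 → A
U(20): 20+14=34≡8 → I
M(12): 12+14=26≡0 → A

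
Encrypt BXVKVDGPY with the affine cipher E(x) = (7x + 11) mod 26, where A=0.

B(1): 7·1+11=18 → S
X(23): 7·23+11=172≡16 → Q
V(21): 7·21+11=158≡2 → C
K(10): 7·10+11=81≡3 → D
V(21): 7·21+11=158≡2 → C
D(3): 7·3+11=32≡6 → G
G(6): 7·6+11=53≡1 → B
P(15): 7·15+11=116≡12 → M
Y(24): 7·24+11=179≡23 → X

SQCDCGBMX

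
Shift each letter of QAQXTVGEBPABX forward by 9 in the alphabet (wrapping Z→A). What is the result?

ZJZGCEPNKYJKG

Q(16): 16+9=25 → Z
A(0): 0+9=9 → J
Q(16): 16+9=25 → Z
X(23): 23+9=32≡6 → G
T(19): 19+9=28≡2 → C
V(21): 21+9=30≡4 → E
G(6): 6+9=15 → P
E(4): 4+9=13 → N
B(1): 1+9=10 → K
P(15): 15+9=24 → Y
A(0): 0+9=9 → J
B(1): 1+9=10 → K
X(23): 23+9=32≡6 → G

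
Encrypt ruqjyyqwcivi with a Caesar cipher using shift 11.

cfbujjbhntgt

r(17): 17+11=28≡2 → c
u(20): 20+11=31≡5 → f
q(16): 16+11=27≡1 → b
j(9): 9+11=20 → u
y(24): 24+11=35≡9 → j
y(24): 24+11=35≡9 → j
q(16): 16+11=27≡1 → b
w(22): 22+11=33≡7 → h
c(2): 2+11=13 → n
i(8): 8+11=19 → t
v(21): 21+11=32≡6 → g
i(8): 8+11=19 → t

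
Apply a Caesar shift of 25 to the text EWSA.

DVRZ

E(4): 4+25=29≡3 → D
W(22): 22+25=47≡21 → V
S(18): 18+25=43≡17 → R
A(0): 0+25=25 → Z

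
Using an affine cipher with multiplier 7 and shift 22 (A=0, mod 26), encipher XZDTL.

X(23): 7·23+22=183≡1 → B
Z(25): 7·25+22=197≡15 → P
D(3): 7·3+22=43≡17 → R
T(19): 7·19+22=155≡25 → Z
L(11): 7·11+22=99≡21 → V

BPRZV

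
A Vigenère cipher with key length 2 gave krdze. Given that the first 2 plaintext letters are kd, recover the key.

Subtract each crib letter from the matching ciphertext letter (mod 26):
k(10)−k(10)=0 → a
r(17)−d(3)=14 → o

ao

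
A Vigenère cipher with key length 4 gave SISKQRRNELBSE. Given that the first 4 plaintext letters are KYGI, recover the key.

Subtract each crib letter from the matching ciphertext letter (mod 26):
S(18)−K(10)=8 → I
I(8)−Y(24)=-16≡10 → K
S(18)−G(6)=12 → M
K(10)−I(8)=2 → C

IKMC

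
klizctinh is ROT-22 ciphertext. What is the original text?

k(10): 10−22=-12≡14 → o
l(11): 11−22=-11≡15 → p
i(8): 8−22=-14≡12 → m
z(25): 25−22=3 → d
c(2): 2−22=-20≡6 → g
t(19): 19−22=-3≡23 → x
i(8): 8−22=-14≡12 → m
n(13): 13−22=-9≡17 → r
h(7): 7−22=-15≡11 → l

opmdgxmrl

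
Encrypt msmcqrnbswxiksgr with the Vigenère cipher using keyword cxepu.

opqrktkfhqzfohat

Repeat the key across the message: cxepucxepucxepuc
m(12)+c(2): 14 → o
s(18)+x(23): 41≡15 → p
m(12)+e(4): 16 → q
c(2)+p(15): 17 → r
q(16)+u(20): 36≡10 → k
r(17)+c(2): 19 → t
n(13)+x(23): 36≡10 → k
b(1)+e(4): 5 → f
s(18)+p(15): 33≡7 → h
w(22)+u(20): 42≡16 → q
x(23)+c(2): 25 → z
i(8)+x(23): 31≡5 → f
k(10)+e(4): 14 → o
s(18)+p(15): 33≡7 → h
g(6)+u(20): 26≡0 → a
r(17)+c(2): 19 → t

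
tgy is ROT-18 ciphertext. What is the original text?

t(19): 19−18=1 → b
g(6): 6−18=-12≡14 → o
y(24): 24−18=6 → g

bog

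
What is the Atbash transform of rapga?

r(17) → i(8)
a(0) → z(25)
p(15) → k(10)
g(6) → t(19)
a(0) → z(25)

izktz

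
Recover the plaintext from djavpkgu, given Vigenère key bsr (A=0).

Repeat the key across the ciphertext: bsrbsrbs
d(3)−b(1): 2 → c
j(9)−s(18): -9≡17 → r
a(0)−r(17): -17≡9 → j
v(21)−b(1): 20 → u
p(15)−s(18): -3≡23 → x
k(10)−r(17): -7≡19 → t
g(6)−b(1): 5 → f
u(20)−s(18): 2 → c

crjuxtfc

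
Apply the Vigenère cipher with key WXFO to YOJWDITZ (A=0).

ULOKZFYN

Repeat the key across the message: WXFOWXFO
Y(24)+W(22): 46≡20 → U
O(14)+X(23): 37≡11 → L
J(9)+F(5): 14 → O
W(22)+O(14): 36≡10 → K
D(3)+W(22): 25 → Z
I(8)+X(23): 31≡5 → F
T(19)+F(5): 24 → Y
Z(25)+O(14): 39≡13 → N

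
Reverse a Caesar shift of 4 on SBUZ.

OXQV

S(18): 18−4=14 → O
B(1): 1−4=-3≡23 → X
U(20): 20−4=16 → Q
Z(25): 25−4=21 → V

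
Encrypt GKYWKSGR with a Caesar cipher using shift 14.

G(6): 6+14=20 → U
K(10): 10+14=24 → Y
Y(24): 24+14=38≡12 → M
W(22): 22+14=36≡10 → K
K(10): 10+14=24 → Y
S(18): 18+14=32≡6 → G
G(6): 6+14=20 → U
R(17): 17+14=31≡5 → F

UYMKYGUF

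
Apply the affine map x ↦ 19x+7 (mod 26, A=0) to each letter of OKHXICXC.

O(14): 19·14+7=273≡13 → N
K(10): 19·10+7=197≡15 → P
H(7): 19·7+7=140≡10 → K
X(23): 19·23+7=444≡2 → C
I(8): 19·8+7=159≡3 → D
C(2): 19·2+7=45≡19 → T
X(23): 19·23+7=444≡2 → C
C(2): 19·2+7=45≡19 → T

NPKCDTCT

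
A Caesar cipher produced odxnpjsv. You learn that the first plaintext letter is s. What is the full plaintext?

shbrtnwz

From the crib: o(14)−s(18)=-4≡22, so the shift is 22.
Subtract 22 from each ciphertext letter:
o(14): 14−22=-8≡18 → s
d(3): 3−22=-19≡7 → h
x(23): 23−22=1 → b
n(13): 13−22=-9≡17 → r
p(15): 15−22=-7≡19 → t
j(9): 9−22=-13≡13 → n
s(18): 18−22=-4≡22 → w
v(21): 21−22=-1≡25 → z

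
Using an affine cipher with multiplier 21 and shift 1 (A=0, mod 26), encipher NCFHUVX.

N(13): 21·13+1=274≡14 → O
C(2): 21·2+1=43≡17 → R
F(5): 21·5+1=106≡2 → C
H(7): 21·7+1=148≡18 → S
U(20): 21·20+1=421≡5 → F
V(21): 21·21+1=442≡0 → A
X(23): 21·23+1=484≡16 → Q

ORCSFAQ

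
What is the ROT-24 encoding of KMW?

K(10): 10+24=34≡8 → I
M(12): 12+24=36≡10 → K
W(22): 22+24=46≡20 → U

IKU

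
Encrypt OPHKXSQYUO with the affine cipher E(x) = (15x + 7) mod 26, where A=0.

JYIBORNDVJ

O(14): 15·14+7=217≡9 → J
P(15): 15·15+7=232≡24 → Y
H(7): 15·7+7=112≡8 → I
K(10): 15·10+7=157≡1 → B
X(23): 15·23+7=352≡14 → O
S(18): 15·18+7=277≡17 → R
Q(16): 15·16+7=247≡13 → N
Y(24): 15·24+7=367≡3 → D
U(20): 15·20+7=307≡21 → V
O(14): 15·14+7=217≡9 → J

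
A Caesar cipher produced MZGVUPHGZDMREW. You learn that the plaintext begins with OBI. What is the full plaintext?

OBIXWRJIBFOTGY

From the crib: M(12)−O(14)=-2≡24, so the shift is 24.
Subtract 24 from each ciphertext letter:
M(12): 12−24=-12≡14 → O
Z(25): 25−24=1 → B
G(6): 6−24=-18≡8 → I
V(21): 21−24=-3≡23 → X
U(20): 20−24=-4≡22 → W
P(15): 15−24=-9≡17 → R
H(7): 7−24=-17≡9 → J
G(6): 6−24=-18≡8 → I
Z(25): 25−24=1 → B
D(3): 3−24=-21≡5 → F
M(12): 12−24=-12≡14 → O
R(17): 17−24=-7≡19 → T
E(4): 4−24=-20≡6 → G
W(22): 22−24=-2≡24 → Y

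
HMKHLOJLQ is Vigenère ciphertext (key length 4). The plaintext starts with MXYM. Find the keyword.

VPMV

Subtract each crib letter from the matching ciphertext letter (mod 26):
H(7)−M(12)=-5≡21 → V
M(12)−X(23)=-11≡15 → P
K(10)−Y(24)=-14≡12 → M
H(7)−M(12)=-5≡21 → V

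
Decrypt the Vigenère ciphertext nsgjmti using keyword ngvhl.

Repeat the key across the ciphertext: ngvhlng
n(13)−n(13): 0 → a
s(18)−g(6): 12 → m
g(6)−v(21): -15≡11 → l
j(9)−h(7): 2 → c
m(12)−l(11): 1 → b
t(19)−n(13): 6 → g
i(8)−g(6): 2 → c

amlcbgc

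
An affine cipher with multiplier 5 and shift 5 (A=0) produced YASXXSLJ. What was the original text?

The inverse of 5 mod 26 is 21, since 5·21=105≡1. Apply D(y)=21·(y−5) mod 26:
Y(24): 21·(24−5)=399≡9 → J
A(0): 21·(0−5)=-105≡25 → Z
S(18): 21·(18−5)=273≡13 → N
X(23): 21·(23−5)=378≡14 → O
X(23): 21·(23−5)=378≡14 → O
S(18): 21·(18−5)=273≡13 → N
L(11): 21·(11−5)=126≡22 → W
J(9): 21·(9−5)=84≡6 → G

JZNOONWG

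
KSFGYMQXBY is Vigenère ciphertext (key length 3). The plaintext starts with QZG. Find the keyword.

UTZ

Subtract each crib letter from the matching ciphertext letter (mod 26):
K(10)−Q(16)=-6≡20 → U
S(18)−Z(25)=-7≡19 → T
F(5)−G(6)=-1≡25 → Z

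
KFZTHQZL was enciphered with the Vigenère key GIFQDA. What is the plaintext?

EXUDEQTD

Repeat the key across the ciphertext: GIFQDAGI
K(10)−G(6): 4 → E
F(5)−I(8): -3≡23 → X
Z(25)−F(5): 20 → U
T(19)−Q(16): 3 → D
H(7)−D(3): 4 → E
Q(16)−A(0): 16 → Q
Z(25)−G(6): 19 → T
L(11)−I(8): 3 → D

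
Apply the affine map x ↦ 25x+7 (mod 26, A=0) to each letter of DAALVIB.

EHHWMZG

D(3): 25·3+7=82≡4 → E
A(0): 25·0+7=7 → H
A(0): 25·0+7=7 → H
L(11): 25·11+7=282≡22 → W
V(21): 25·21+7=532≡12 → M
I(8): 25·8+7=207≡25 → Z
B(1): 25·1+7=32≡6 → G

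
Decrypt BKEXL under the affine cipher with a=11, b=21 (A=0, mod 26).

KZPMS

The inverse of 11 mod 26 is 19, since 11·19=209≡1. Apply D(y)=19·(y−21) mod 26:
B(1): 19·(1−21)=-380≡10 → K
K(10): 19·(10−21)=-209≡25 → Z
E(4): 19·(4−21)=-323≡15 → P
X(23): 19·(23−21)=38≡12 → M
L(11): 19·(11−21)=-190≡18 → S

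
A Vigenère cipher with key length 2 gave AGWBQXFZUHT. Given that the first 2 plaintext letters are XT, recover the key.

DN

Subtract each crib letter from the matching ciphertext letter (mod 26):
A(0)−X(23)=-23≡3 → D
G(6)−T(19)=-13≡13 → N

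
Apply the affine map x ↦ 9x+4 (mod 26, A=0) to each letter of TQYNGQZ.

T(19): 9·19+4=175≡19 → T
Q(16): 9·16+4=148≡18 → S
Y(24): 9·24+4=220≡12 → M
N(13): 9·13+4=121≡17 → R
G(6): 9·6+4=58≡6 → G
Q(16): 9·16+4=148≡18 → S
Z(25): 9·25+4=229≡21 → V

TSMRGSV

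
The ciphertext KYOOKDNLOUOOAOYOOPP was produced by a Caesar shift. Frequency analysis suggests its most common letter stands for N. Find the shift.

The most frequent ciphertext letter is O (appears 8 times).
O is position 14; N is position 13.
Shift = 1.

1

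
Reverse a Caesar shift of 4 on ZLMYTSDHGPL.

Z(25): 25−4=21 → V
L(11): 11−4=7 → H
M(12): 12−4=8 → I
Y(24): 24−4=20 → U
T(19): 19−4=15 → P
S(18): 18−4=14 → O
D(3): 3−4=-1≡25 → Z
H(7): 7−4=3 → D
G(6): 6−4=2 → C
P(15): 15−4=11 → L
L(11): 11−4=7 → H

VHIUPOZDCLH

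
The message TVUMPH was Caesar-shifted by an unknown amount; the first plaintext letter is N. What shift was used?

From the crib: T(19)−N(13)=6, so the shift is 6.

6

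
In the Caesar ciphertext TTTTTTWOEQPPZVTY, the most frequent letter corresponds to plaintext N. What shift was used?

6

The most frequent ciphertext letter is T (appears 7 times).
T is position 19; N is position 13.
Shift = 6.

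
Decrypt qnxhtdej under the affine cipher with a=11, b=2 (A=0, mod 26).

The inverse of 11 mod 26 is 19, since 11·19=209≡1. Apply D(y)=19·(y−2) mod 26:
q(16): 19·(16−2)=266≡6 → g
n(13): 19·(13−2)=209≡1 → b
x(23): 19·(23−2)=399≡9 → j
h(7): 19·(7−2)=95≡17 → r
t(19): 19·(19−2)=323≡11 → l
d(3): 19·(3−2)=19 → t
e(4): 19·(4−2)=38≡12 → m
j(9): 19·(9−2)=133≡3 → d

gbjrltmd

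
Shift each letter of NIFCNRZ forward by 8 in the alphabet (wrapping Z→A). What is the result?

VQNKVZH

N(13): 13+8=21 → V
I(8): 8+8=16 → Q
F(5): 5+8=13 → N
C(2): 2+8=10 → K
N(13): 13+8=21 → V
R(17): 17+8=25 → Z
Z(25): 25+8=33≡7 → H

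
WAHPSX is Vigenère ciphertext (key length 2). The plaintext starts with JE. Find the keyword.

NW

Subtract each crib letter from the matching ciphertext letter (mod 26):
W(22)−J(9)=13 → N
A(0)−E(4)=-4≡22 → W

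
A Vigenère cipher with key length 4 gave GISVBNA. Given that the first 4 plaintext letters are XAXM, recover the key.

JIVJ

Subtract each crib letter from the matching ciphertext letter (mod 26):
G(6)−X(23)=-17≡9 → J
I(8)−A(0)=8 → I
S(18)−X(23)=-5≡21 → V
V(21)−M(12)=9 → J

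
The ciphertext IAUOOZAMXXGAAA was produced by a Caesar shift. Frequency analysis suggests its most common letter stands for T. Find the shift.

The most frequent ciphertext letter is A (appears 5 times).
A is position 0; T is position 19.
Shift = -19≡7.

7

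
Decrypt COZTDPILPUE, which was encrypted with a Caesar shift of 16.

C(2): 2−16=-14≡12 → M
O(14): 14−16=-2≡24 → Y
Z(25): 25−16=9 → J
T(19): 19−16=3 → D
D(3): 3−16=-13≡13 → N
P(15): 15−16=-1≡25 → Z
I(8): 8−16=-8≡18 → S
L(11): 11−16=-5≡21 → V
P(15): 15−16=-1≡25 → Z
U(20): 20−16=4 → E
E(4): 4−16=-12≡14 → O

MYJDNZSVZEO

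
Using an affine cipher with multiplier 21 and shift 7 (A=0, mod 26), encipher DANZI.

D(3): 21·3+7=70≡18 → S
A(0): 21·0+7=7 → H
N(13): 21·13+7=280≡20 → U
Z(25): 21·25+7=532≡12 → M
I(8): 21·8+7=175≡19 → T

SHUMT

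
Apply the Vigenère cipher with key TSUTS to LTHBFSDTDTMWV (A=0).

Repeat the key across the message: TSUTSTSUTSTSU
L(11)+T(19): 30≡4 → E
T(19)+S(18): 37≡11 → L
H(7)+U(20): 27≡1 → B
B(1)+T(19): 20 → U
F(5)+S(18): 23 → X
S(18)+T(19): 37≡11 → L
D(3)+S(18): 21 → V
T(19)+U(20): 39≡13 → N
D(3)+T(19): 22 → W
T(19)+S(18): 37≡11 → L
M(12)+T(19): 31≡5 → F
W(22)+S(18): 40≡14 → O
V(21)+U(20): 41≡15 → P

ELBUXLVNWLFOP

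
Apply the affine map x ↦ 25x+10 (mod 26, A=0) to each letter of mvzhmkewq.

ypldyagou

m(12): 25·12+10=310≡24 → y
v(21): 25·21+10=535≡15 → p
z(25): 25·25+10=635≡11 → l
h(7): 25·7+10=185≡3 → d
m(12): 25·12+10=310≡24 → y
k(10): 25·10+10=260≡0 → a
e(4): 25·4+10=110≡6 → g
w(22): 25·22+10=560≡14 → o
q(16): 25·16+10=410≡20 → u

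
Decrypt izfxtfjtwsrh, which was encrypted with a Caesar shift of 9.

zqwokwaknjiy

i(8): 8−9=-1≡25 → z
z(25): 25−9=16 → q
f(5): 5−9=-4≡22 → w
x(23): 23−9=14 → o
t(19): 19−9=10 → k
f(5): 5−9=-4≡22 → w
j(9): 9−9=0 → a
t(19): 19−9=10 → k
w(22): 22−9=13 → n
s(18): 18−9=9 → j
r(17): 17−9=8 → i
h(7): 7−9=-2≡24 → y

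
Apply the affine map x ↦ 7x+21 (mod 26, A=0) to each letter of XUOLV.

AFPUM

X(23): 7·23+21=182≡0 → A
U(20): 7·20+21=161≡5 → F
O(14): 7·14+21=119≡15 → P
L(11): 7·11+21=98≡20 → U
V(21): 7·21+21=168≡12 → M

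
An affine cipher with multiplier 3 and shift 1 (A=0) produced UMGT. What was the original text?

The inverse of 3 mod 26 is 9, since 3·9=27≡1. Apply D(y)=9·(y−1) mod 26:
U(20): 9·(20−1)=171≡15 → P
M(12): 9·(12−1)=99≡21 → V
G(6): 9·(6−1)=45≡19 → T
T(19): 9·(19−1)=162≡6 → G

PVTG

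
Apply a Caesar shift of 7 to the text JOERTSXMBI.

J(9): 9+7=16 → Q
O(14): 14+7=21 → V
E(4): 4+7=11 → L
R(17): 17+7=24 → Y
T(19): 19+7=26≡0 → A
S(18): 18+7=25 → Z
X(23): 23+7=30≡4 → E
M(12): 12+7=19 → T
B(1): 1+7=8 → I
I(8): 8+7=15 → P

QVLYAZETIP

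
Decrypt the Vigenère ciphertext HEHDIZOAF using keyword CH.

FXFWGSMTD

Repeat the key across the ciphertext: CHCHCHCHC
H(7)−C(2): 5 → F
E(4)−H(7): -3≡23 → X
H(7)−C(2): 5 → F
D(3)−H(7): -4≡22 → W
I(8)−C(2): 6 → G
Z(25)−H(7): 18 → S
O(14)−C(2): 12 → M
A(0)−H(7): -7≡19 → T
F(5)−C(2): 3 → D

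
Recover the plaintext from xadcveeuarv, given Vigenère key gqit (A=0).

Repeat the key across the ciphertext: gqitgqitgqi
x(23)−g(6): 17 → r
a(0)−q(16): -16≡10 → k
d(3)−i(8): -5≡21 → v
c(2)−t(19): -17≡9 → j
v(21)−g(6): 15 → p
e(4)−q(16): -12≡14 → o
e(4)−i(8): -4≡22 → w
u(20)−t(19): 1 → b
a(0)−g(6): -6≡20 → u
r(17)−q(16): 1 → b
v(21)−i(8): 13 → n

rkvjpowbubn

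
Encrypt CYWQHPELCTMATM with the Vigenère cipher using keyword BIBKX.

Repeat the key across the message: BIBKXBIBKXBIBK
C(2)+B(1): 3 → D
Y(24)+I(8): 32≡6 → G
W(22)+B(1): 23 → X
Q(16)+K(10): 26≡0 → A
H(7)+X(23): 30≡4 → E
P(15)+B(1): 16 → Q
E(4)+I(8): 12 → M
L(11)+B(1): 12 → M
C(2)+K(10): 12 → M
T(19)+X(23): 42≡16 → Q
M(12)+B(1): 13 → N
A(0)+I(8): 8 → I
T(19)+B(1): 20 → U
M(12)+K(10): 22 → W

DGXAEQMMMQNIUW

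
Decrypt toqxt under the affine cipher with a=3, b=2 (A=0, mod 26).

The inverse of 3 mod 26 is 9, since 3·9=27≡1. Apply D(y)=9·(y−2) mod 26:
t(19): 9·(19−2)=153≡23 → x
o(14): 9·(14−2)=108≡4 → e
q(16): 9·(16−2)=126≡22 → w
x(23): 9·(23−2)=189≡7 → h
t(19): 9·(19−2)=153≡23 → x

xewhx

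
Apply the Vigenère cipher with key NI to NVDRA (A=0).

ADQZN

Repeat the key across the message: NININ
N(13)+N(13): 26≡0 → A
V(21)+I(8): 29≡3 → D
D(3)+N(13): 16 → Q
R(17)+I(8): 25 → Z
A(0)+N(13): 13 → N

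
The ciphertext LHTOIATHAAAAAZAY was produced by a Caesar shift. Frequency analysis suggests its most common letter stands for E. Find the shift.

22

The most frequent ciphertext letter is A (appears 7 times).
A is position 0; E is position 4.
Shift = -4≡22.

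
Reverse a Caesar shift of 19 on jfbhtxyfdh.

qmioaefmko

j(9): 9−19=-10≡16 → q
f(5): 5−19=-14≡12 → m
b(1): 1−19=-18≡8 → i
h(7): 7−19=-12≡14 → o
t(19): 19−19=0 → a
x(23): 23−19=4 → e
y(24): 24−19=5 → f
f(5): 5−19=-14≡12 → m
d(3): 3−19=-16≡10 → k
h(7): 7−19=-12≡14 → o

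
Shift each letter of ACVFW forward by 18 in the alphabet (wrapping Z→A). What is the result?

A(0): 0+18=18 → S
C(2): 2+18=20 → U
V(21): 21+18=39≡13 → N
F(5): 5+18=23 → X
W(22): 22+18=40≡14 → O

SUNXO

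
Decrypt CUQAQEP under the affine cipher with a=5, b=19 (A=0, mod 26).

The inverse of 5 mod 26 is 21, since 5·21=105≡1. Apply D(y)=21·(y−19) mod 26:
C(2): 21·(2−19)=-357≡7 → H
U(20): 21·(20−19)=21 → V
Q(16): 21·(16−19)=-63≡15 → P
A(0): 21·(0−19)=-399≡17 → R
Q(16): 21·(16−19)=-63≡15 → P
E(4): 21·(4−19)=-315≡23 → X
P(15): 21·(15−19)=-84≡20 → U

HVPRPXU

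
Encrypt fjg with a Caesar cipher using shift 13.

swt

f(5): 5+13=18 → s
j(9): 9+13=22 → w
g(6): 6+13=19 → t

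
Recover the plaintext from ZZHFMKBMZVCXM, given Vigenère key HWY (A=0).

SDJYQMUQBOGZF

Repeat the key across the ciphertext: HWYHWYHWYHWYH
Z(25)−H(7): 18 → S
Z(25)−W(22): 3 → D
H(7)−Y(24): -17≡9 → J
F(5)−H(7): -2≡24 → Y
M(12)−W(22): -10≡16 → Q
K(10)−Y(24): -14≡12 → M
B(1)−H(7): -6≡20 → U
M(12)−W(22): -10≡16 → Q
Z(25)−Y(24): 1 → B
V(21)−H(7): 14 → O
C(2)−W(22): -20≡6 → G
X(23)−Y(24): -1≡25 → Z
M(12)−H(7): 5 → F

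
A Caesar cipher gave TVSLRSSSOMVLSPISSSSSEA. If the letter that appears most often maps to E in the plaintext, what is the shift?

14

The most frequent ciphertext letter is S (appears 10 times).
S is position 18; E is position 4.
Shift = 14.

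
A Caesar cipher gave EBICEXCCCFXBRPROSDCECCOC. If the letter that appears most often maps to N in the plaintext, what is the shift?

15

The most frequent ciphertext letter is C (appears 8 times).
C is position 2; N is position 13.
Shift = -11≡15.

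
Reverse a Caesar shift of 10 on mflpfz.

m(12): 12−10=2 → c
f(5): 5−10=-5≡21 → v
l(11): 11−10=1 → b
p(15): 15−10=5 → f
f(5): 5−10=-5≡21 → v
z(25): 25−10=15 → p

cvbfvp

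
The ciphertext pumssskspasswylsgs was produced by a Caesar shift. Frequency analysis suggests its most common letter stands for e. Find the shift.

The most frequent ciphertext letter is s (appears 8 times).
s is position 18; e is position 4.
Shift = 14.

14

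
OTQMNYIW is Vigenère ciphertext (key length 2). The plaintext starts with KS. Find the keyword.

Subtract each crib letter from the matching ciphertext letter (mod 26):
O(14)−K(10)=4 → E
T(19)−S(18)=1 → B

EB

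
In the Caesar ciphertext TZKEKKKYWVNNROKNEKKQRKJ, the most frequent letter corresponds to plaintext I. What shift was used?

The most frequent ciphertext letter is K (appears 8 times).
K is position 10; I is position 8.
Shift = 2.

2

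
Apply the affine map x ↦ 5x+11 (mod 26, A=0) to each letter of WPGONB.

W(22): 5·22+11=121≡17 → R
P(15): 5·15+11=86≡8 → I
G(6): 5·6+11=41≡15 → P
O(14): 5·14+11=81≡3 → D
N(13): 5·13+11=76≡24 → Y
B(1): 5·1+11=16 → Q

RIPDYQ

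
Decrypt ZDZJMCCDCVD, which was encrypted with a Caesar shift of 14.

LPLVYOOPOHP

Z(25): 25−14=11 → L
D(3): 3−14=-11≡15 → P
Z(25): 25−14=11 → L
J(9): 9−14=-5≡21 → V
M(12): 12−14=-2≡24 → Y
C(2): 2−14=-12≡14 → O
C(2): 2−14=-12≡14 → O
D(3): 3−14=-11≡15 → P
C(2): 2−14=-12≡14 → O
V(21): 21−14=7 → H
D(3): 3−14=-11≡15 → P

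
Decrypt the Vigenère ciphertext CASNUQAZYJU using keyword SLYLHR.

KPUCNZIOAYN

Repeat the key across the ciphertext: SLYLHRSLYLH
C(2)−S(18): -16≡10 → K
A(0)−L(11): -11≡15 → P
S(18)−Y(24): -6≡20 → U
N(13)−L(11): 2 → C
U(20)−H(7): 13 → N
Q(16)−R(17): -1≡25 → Z
A(0)−S(18): -18≡8 → I
Z(25)−L(11): 14 → O
Y(24)−Y(24): 0 → A
J(9)−L(11): -2≡24 → Y
U(20)−H(7): 13 → N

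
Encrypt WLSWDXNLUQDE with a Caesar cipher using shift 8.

W(22): 22+8=30≡4 → E
L(11): 11+8=19 → T
S(18): 18+8=26≡0 → A
W(22): 22+8=30≡4 → E
D(3): 3+8=11 → L
X(23): 23+8=31≡5 → F
N(13): 13+8=21 → V
L(11): 11+8=19 → T
U(20): 20+8=28≡2 → C
Q(16): 16+8=24 → Y
D(3): 3+8=11 → L
E(4): 4+8=12 → M

ETAELFVTCYLM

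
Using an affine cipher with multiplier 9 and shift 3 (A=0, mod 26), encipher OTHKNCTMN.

O(14): 9·14+3=129≡25 → Z
T(19): 9·19+3=174≡18 → S
H(7): 9·7+3=66≡14 → O
K(10): 9·10+3=93≡15 → P
N(13): 9·13+3=120≡16 → Q
C(2): 9·2+3=21 → V
T(19): 9·19+3=174≡18 → S
M(12): 9·12+3=111≡7 → H
N(13): 9·13+3=120≡16 → Q

ZSOPQVSHQ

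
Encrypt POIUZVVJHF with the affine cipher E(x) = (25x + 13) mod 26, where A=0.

YZFTOSSEGI

P(15): 25·15+13=388≡24 → Y
O(14): 25·14+13=363≡25 → Z
I(8): 25·8+13=213≡5 → F
U(20): 25·20+13=513≡19 → T
Z(25): 25·25+13=638≡14 → O
V(21): 25·21+13=538≡18 → S
V(21): 25·21+13=538≡18 → S
J(9): 25·9+13=238≡4 → E
H(7): 25·7+13=188≡6 → G
F(5): 25·5+13=138≡8 → I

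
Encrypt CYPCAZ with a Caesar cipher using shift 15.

C(2): 2+15=17 → R
Y(24): 24+15=39≡13 → N
P(15): 15+15=30≡4 → E
C(2): 2+15=17 → R
A(0): 0+15=15 → P
Z(25): 25+15=40≡14 → O

RNERPO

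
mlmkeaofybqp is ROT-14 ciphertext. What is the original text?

m(12): 12−14=-2≡24 → y
l(11): 11−14=-3≡23 → x
m(12): 12−14=-2≡24 → y
k(10): 10−14=-4≡22 → w
e(4): 4−14=-10≡16 → q
a(0): 0−14=-14≡12 → m
o(14): 14−14=0 → a
f(5): 5−14=-9≡17 → r
y(24): 24−14=10 → k
b(1): 1−14=-13≡13 → n
q(16): 16−14=2 → c
p(15): 15−14=1 → b

yxywqmarkncb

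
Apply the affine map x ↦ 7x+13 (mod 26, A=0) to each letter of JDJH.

J(9): 7·9+13=76≡24 → Y
D(3): 7·3+13=34≡8 → I
J(9): 7·9+13=76≡24 → Y
H(7): 7·7+13=62≡10 → K

YIYK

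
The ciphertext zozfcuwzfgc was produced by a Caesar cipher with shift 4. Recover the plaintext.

z(25): 25−4=21 → v
o(14): 14−4=10 → k
z(25): 25−4=21 → v
f(5): 5−4=1 → b
c(2): 2−4=-2≡24 → y
u(20): 20−4=16 → q
w(22): 22−4=18 → s
z(25): 25−4=21 → v
f(5): 5−4=1 → b
g(6): 6−4=2 → c
c(2): 2−4=-2≡24 → y

vkvbyqsvbcy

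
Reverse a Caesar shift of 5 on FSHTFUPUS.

ANCOAPKPN

F(5): 5−5=0 → A
S(18): 18−5=13 → N
H(7): 7−5=2 → C
T(19): 19−5=14 → O
F(5): 5−5=0 → A
U(20): 20−5=15 → P
P(15): 15−5=10 → K
U(20): 20−5=15 → P
S(18): 18−5=13 → N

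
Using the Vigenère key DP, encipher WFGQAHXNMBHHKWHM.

Repeat the key across the message: DPDPDPDPDPDPDPDP
W(22)+D(3): 25 → Z
F(5)+P(15): 20 → U
G(6)+D(3): 9 → J
Q(16)+P(15): 31≡5 → F
A(0)+D(3): 3 → D
H(7)+P(15): 22 → W
X(23)+D(3): 26≡0 → A
N(13)+P(15): 28≡2 → C
M(12)+D(3): 15 → P
B(1)+P(15): 16 → Q
H(7)+D(3): 10 → K
H(7)+P(15): 22 → W
K(10)+D(3): 13 → N
W(22)+P(15): 37≡11 → L
H(7)+D(3): 10 → K
M(12)+P(15): 27≡1 → B

ZUJFDWACPQKWNLKB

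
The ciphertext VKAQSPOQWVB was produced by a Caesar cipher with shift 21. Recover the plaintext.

APFVXUTVBAG

V(21): 21−21=0 → A
K(10): 10−21=-11≡15 → P
A(0): 0−21=-21≡5 → F
Q(16): 16−21=-5≡21 → V
S(18): 18−21=-3≡23 → X
P(15): 15−21=-6≡20 → U
O(14): 14−21=-7≡19 → T
Q(16): 16−21=-5≡21 → V
W(22): 22−21=1 → B
V(21): 21−21=0 → A
B(1): 1−21=-20≡6 → G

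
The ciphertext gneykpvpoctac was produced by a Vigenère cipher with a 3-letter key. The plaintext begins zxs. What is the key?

Subtract each crib letter from the matching ciphertext letter (mod 26):
g(6)−z(25)=-19≡7 → h
n(13)−x(23)=-10≡16 → q
e(4)−s(18)=-14≡12 → m

hqm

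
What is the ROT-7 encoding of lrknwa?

syrudh

l(11): 11+7=18 → s
r(17): 17+7=24 → y
k(10): 10+7=17 → r
n(13): 13+7=20 → u
w(22): 22+7=29≡3 → d
a(0): 0+7=7 → h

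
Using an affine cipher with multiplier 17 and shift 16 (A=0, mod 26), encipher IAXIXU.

I(8): 17·8+16=152≡22 → W
A(0): 17·0+16=16 → Q
X(23): 17·23+16=407≡17 → R
I(8): 17·8+16=152≡22 → W
X(23): 17·23+16=407≡17 → R
U(20): 17·20+16=356≡18 → S

WQRWRS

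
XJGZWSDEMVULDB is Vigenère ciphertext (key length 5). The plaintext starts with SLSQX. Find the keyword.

FYOJZ

Subtract each crib letter from the matching ciphertext letter (mod 26):
X(23)−S(18)=5 → F
J(9)−L(11)=-2≡24 → Y
G(6)−S(18)=-12≡14 → O
Z(25)−Q(16)=9 → J
W(22)−X(23)=-1≡25 → Z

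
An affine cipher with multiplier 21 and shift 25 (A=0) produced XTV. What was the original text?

The inverse of 21 mod 26 is 5, since 21·5=105≡1. Apply D(y)=5·(y−25) mod 26:
X(23): 5·(23−25)=-10≡16 → Q
T(19): 5·(19−25)=-30≡22 → W
V(21): 5·(21−25)=-20≡6 → G

QWG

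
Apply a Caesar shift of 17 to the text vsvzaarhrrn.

v(21): 21+17=38≡12 → m
s(18): 18+17=35≡9 → j
v(21): 21+17=38≡12 → m
z(25): 25+17=42≡16 → q
a(0): 0+17=17 → r
a(0): 0+17=17 → r
r(17): 17+17=34≡8 → i
h(7): 7+17=24 → y
r(17): 17+17=34≡8 → i
r(17): 17+17=34≡8 → i
n(13): 13+17=30≡4 → e

mjmqrriyiie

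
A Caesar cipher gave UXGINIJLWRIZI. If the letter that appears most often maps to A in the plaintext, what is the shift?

8

The most frequent ciphertext letter is I (appears 4 times).
I is position 8; A is position 0.
Shift = 8.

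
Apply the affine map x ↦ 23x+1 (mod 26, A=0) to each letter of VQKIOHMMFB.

QFXDLGRRMY

V(21): 23·21+1=484≡16 → Q
Q(16): 23·16+1=369≡5 → F
K(10): 23·10+1=231≡23 → X
I(8): 23·8+1=185≡3 → D
O(14): 23·14+1=323≡11 → L
H(7): 23·7+1=162≡6 → G
M(12): 23·12+1=277≡17 → R
M(12): 23·12+1=277≡17 → R
F(5): 23·5+1=116≡12 → M
B(1): 23·1+1=24 → Y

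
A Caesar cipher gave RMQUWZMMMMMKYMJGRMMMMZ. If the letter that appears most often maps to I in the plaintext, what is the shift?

4

The most frequent ciphertext letter is M (appears 11 times).
M is position 12; I is position 8.
Shift = 4.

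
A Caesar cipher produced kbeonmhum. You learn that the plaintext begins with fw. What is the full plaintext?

fwzjihcph

From the crib: k(10)−f(5)=5, so the shift is 5.
Subtract 5 from each ciphertext letter:
k(10): 10−5=5 → f
b(1): 1−5=-4≡22 → w
e(4): 4−5=-1≡25 → z
o(14): 14−5=9 → j
n(13): 13−5=8 → i
m(12): 12−5=7 → h
h(7): 7−5=2 → c
u(20): 20−5=15 → p
m(12): 12−5=7 → h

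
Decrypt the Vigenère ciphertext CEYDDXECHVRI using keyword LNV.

RRDSQCTPMKEN

Repeat the key across the ciphertext: LNVLNVLNVLNV
C(2)−L(11): -9≡17 → R
E(4)−N(13): -9≡17 → R
Y(24)−V(21): 3 → D
D(3)−L(11): -8≡18 → S
D(3)−N(13): -10≡16 → Q
X(23)−V(21): 2 → C
E(4)−L(11): -7≡19 → T
C(2)−N(13): -11≡15 → P
H(7)−V(21): -14≡12 → M
V(21)−L(11): 10 → K
R(17)−N(13): 4 → E
I(8)−V(21): -13≡13 → N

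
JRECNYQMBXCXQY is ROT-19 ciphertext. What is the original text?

J(9): 9−19=-10≡16 → Q
R(17): 17−19=-2≡24 → Y
E(4): 4−19=-15≡11 → L
C(2): 2−19=-17≡9 → J
N(13): 13−19=-6≡20 → U
Y(24): 24−19=5 → F
Q(16): 16−19=-3≡23 → X
M(12): 12−19=-7≡19 → T
B(1): 1−19=-18≡8 → I
X(23): 23−19=4 → E
C(2): 2−19=-17≡9 → J
X(23): 23−19=4 → E
Q(16): 16−19=-3≡23 → X
Y(24): 24−19=5 → F

QYLJUFXTIEJEXF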